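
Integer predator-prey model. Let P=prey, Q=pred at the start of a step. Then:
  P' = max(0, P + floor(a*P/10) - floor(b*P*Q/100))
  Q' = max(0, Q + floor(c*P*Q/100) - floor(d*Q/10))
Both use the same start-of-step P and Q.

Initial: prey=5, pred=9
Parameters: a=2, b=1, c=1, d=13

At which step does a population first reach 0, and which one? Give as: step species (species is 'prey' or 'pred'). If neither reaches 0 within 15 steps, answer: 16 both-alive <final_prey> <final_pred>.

Step 1: prey: 5+1-0=6; pred: 9+0-11=0
First extinction: pred at step 1

Answer: 1 pred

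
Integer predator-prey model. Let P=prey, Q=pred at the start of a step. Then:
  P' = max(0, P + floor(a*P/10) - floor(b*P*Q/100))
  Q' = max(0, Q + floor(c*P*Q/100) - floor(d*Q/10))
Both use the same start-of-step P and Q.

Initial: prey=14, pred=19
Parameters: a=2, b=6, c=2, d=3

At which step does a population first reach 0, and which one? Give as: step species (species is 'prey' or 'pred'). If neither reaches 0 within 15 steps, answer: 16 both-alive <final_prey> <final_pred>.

Step 1: prey: 14+2-15=1; pred: 19+5-5=19
Step 2: prey: 1+0-1=0; pred: 19+0-5=14
First extinction: prey at step 2

Answer: 2 prey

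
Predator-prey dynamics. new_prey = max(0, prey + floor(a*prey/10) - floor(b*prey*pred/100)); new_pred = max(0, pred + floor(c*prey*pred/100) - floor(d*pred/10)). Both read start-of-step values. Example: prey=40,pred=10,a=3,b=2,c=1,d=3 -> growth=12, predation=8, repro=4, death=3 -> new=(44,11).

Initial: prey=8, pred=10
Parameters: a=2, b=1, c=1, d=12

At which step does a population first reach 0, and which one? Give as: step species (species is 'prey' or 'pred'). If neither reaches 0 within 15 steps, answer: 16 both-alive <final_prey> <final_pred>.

Step 1: prey: 8+1-0=9; pred: 10+0-12=0
First extinction: pred at step 1

Answer: 1 pred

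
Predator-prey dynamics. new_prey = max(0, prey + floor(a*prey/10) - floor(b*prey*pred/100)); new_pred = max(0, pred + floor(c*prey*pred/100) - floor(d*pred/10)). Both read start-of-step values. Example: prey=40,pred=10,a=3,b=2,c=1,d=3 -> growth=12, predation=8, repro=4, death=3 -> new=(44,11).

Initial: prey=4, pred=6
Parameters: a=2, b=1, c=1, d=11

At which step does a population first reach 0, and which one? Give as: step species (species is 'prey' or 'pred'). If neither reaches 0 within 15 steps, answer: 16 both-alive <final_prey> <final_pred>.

Answer: 1 pred

Derivation:
Step 1: prey: 4+0-0=4; pred: 6+0-6=0
First extinction: pred at step 1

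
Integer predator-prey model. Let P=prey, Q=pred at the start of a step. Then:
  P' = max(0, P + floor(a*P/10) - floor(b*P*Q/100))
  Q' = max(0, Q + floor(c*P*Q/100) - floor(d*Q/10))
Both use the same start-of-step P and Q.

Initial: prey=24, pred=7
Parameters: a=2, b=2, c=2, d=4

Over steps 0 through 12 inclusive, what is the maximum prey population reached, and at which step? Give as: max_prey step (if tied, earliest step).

Answer: 27 3

Derivation:
Step 1: prey: 24+4-3=25; pred: 7+3-2=8
Step 2: prey: 25+5-4=26; pred: 8+4-3=9
Step 3: prey: 26+5-4=27; pred: 9+4-3=10
Step 4: prey: 27+5-5=27; pred: 10+5-4=11
Step 5: prey: 27+5-5=27; pred: 11+5-4=12
Step 6: prey: 27+5-6=26; pred: 12+6-4=14
Step 7: prey: 26+5-7=24; pred: 14+7-5=16
Step 8: prey: 24+4-7=21; pred: 16+7-6=17
Step 9: prey: 21+4-7=18; pred: 17+7-6=18
Step 10: prey: 18+3-6=15; pred: 18+6-7=17
Step 11: prey: 15+3-5=13; pred: 17+5-6=16
Step 12: prey: 13+2-4=11; pred: 16+4-6=14
Max prey = 27 at step 3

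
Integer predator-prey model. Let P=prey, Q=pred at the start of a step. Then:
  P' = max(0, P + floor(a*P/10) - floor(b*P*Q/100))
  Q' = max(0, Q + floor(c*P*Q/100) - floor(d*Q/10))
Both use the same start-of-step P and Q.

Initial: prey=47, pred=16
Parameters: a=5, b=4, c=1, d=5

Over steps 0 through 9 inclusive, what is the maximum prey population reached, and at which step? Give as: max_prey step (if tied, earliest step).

Answer: 82 9

Derivation:
Step 1: prey: 47+23-30=40; pred: 16+7-8=15
Step 2: prey: 40+20-24=36; pred: 15+6-7=14
Step 3: prey: 36+18-20=34; pred: 14+5-7=12
Step 4: prey: 34+17-16=35; pred: 12+4-6=10
Step 5: prey: 35+17-14=38; pred: 10+3-5=8
Step 6: prey: 38+19-12=45; pred: 8+3-4=7
Step 7: prey: 45+22-12=55; pred: 7+3-3=7
Step 8: prey: 55+27-15=67; pred: 7+3-3=7
Step 9: prey: 67+33-18=82; pred: 7+4-3=8
Max prey = 82 at step 9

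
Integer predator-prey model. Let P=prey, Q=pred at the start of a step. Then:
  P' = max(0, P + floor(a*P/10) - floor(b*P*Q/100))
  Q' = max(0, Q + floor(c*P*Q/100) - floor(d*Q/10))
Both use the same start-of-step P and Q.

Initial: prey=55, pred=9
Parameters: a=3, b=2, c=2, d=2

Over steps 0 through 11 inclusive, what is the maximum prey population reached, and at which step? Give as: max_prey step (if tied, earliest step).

Step 1: prey: 55+16-9=62; pred: 9+9-1=17
Step 2: prey: 62+18-21=59; pred: 17+21-3=35
Step 3: prey: 59+17-41=35; pred: 35+41-7=69
Step 4: prey: 35+10-48=0; pred: 69+48-13=104
Step 5: prey: 0+0-0=0; pred: 104+0-20=84
Step 6: prey: 0+0-0=0; pred: 84+0-16=68
Step 7: prey: 0+0-0=0; pred: 68+0-13=55
Step 8: prey: 0+0-0=0; pred: 55+0-11=44
Step 9: prey: 0+0-0=0; pred: 44+0-8=36
Step 10: prey: 0+0-0=0; pred: 36+0-7=29
Step 11: prey: 0+0-0=0; pred: 29+0-5=24
Max prey = 62 at step 1

Answer: 62 1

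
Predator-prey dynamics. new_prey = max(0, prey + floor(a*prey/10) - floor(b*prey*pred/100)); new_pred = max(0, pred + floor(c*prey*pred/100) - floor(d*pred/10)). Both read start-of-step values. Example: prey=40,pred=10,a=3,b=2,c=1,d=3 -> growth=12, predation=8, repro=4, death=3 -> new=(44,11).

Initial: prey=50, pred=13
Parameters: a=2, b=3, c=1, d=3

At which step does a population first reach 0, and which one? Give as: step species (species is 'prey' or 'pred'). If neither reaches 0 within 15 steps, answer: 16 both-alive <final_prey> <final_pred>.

Step 1: prey: 50+10-19=41; pred: 13+6-3=16
Step 2: prey: 41+8-19=30; pred: 16+6-4=18
Step 3: prey: 30+6-16=20; pred: 18+5-5=18
Step 4: prey: 20+4-10=14; pred: 18+3-5=16
Step 5: prey: 14+2-6=10; pred: 16+2-4=14
Step 6: prey: 10+2-4=8; pred: 14+1-4=11
Step 7: prey: 8+1-2=7; pred: 11+0-3=8
Step 8: prey: 7+1-1=7; pred: 8+0-2=6
Step 9: prey: 7+1-1=7; pred: 6+0-1=5
Step 10: prey: 7+1-1=7; pred: 5+0-1=4
Step 11: prey: 7+1-0=8; pred: 4+0-1=3
Step 12: prey: 8+1-0=9; pred: 3+0-0=3
Step 13: prey: 9+1-0=10; pred: 3+0-0=3
Step 14: prey: 10+2-0=12; pred: 3+0-0=3
Step 15: prey: 12+2-1=13; pred: 3+0-0=3
No extinction within 15 steps

Answer: 16 both-alive 13 3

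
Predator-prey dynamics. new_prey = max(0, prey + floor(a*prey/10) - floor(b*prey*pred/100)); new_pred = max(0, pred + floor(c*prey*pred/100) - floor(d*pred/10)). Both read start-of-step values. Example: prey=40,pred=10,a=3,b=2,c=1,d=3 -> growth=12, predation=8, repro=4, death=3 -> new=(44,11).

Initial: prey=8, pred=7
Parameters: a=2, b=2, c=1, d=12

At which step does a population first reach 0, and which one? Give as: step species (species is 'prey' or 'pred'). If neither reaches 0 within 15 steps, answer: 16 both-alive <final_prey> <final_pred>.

Step 1: prey: 8+1-1=8; pred: 7+0-8=0
First extinction: pred at step 1

Answer: 1 pred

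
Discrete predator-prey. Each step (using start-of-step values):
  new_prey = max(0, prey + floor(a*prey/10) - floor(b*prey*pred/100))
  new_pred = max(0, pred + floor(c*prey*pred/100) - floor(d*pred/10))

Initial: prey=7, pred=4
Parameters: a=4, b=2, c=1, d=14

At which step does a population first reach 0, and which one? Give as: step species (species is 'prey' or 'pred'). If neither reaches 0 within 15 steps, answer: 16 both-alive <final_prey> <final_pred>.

Step 1: prey: 7+2-0=9; pred: 4+0-5=0
First extinction: pred at step 1

Answer: 1 pred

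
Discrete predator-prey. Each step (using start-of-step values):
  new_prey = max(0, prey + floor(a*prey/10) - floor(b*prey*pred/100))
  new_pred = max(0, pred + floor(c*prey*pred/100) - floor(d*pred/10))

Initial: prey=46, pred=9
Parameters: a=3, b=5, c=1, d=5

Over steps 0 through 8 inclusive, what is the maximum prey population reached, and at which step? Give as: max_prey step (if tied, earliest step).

Answer: 56 8

Derivation:
Step 1: prey: 46+13-20=39; pred: 9+4-4=9
Step 2: prey: 39+11-17=33; pred: 9+3-4=8
Step 3: prey: 33+9-13=29; pred: 8+2-4=6
Step 4: prey: 29+8-8=29; pred: 6+1-3=4
Step 5: prey: 29+8-5=32; pred: 4+1-2=3
Step 6: prey: 32+9-4=37; pred: 3+0-1=2
Step 7: prey: 37+11-3=45; pred: 2+0-1=1
Step 8: prey: 45+13-2=56; pred: 1+0-0=1
Max prey = 56 at step 8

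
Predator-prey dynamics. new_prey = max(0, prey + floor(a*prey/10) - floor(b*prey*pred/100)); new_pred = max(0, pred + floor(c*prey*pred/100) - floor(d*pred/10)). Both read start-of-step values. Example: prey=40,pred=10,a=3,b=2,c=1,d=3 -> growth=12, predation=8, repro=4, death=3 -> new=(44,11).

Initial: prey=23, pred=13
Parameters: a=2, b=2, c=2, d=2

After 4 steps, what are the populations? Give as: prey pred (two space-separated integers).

Step 1: prey: 23+4-5=22; pred: 13+5-2=16
Step 2: prey: 22+4-7=19; pred: 16+7-3=20
Step 3: prey: 19+3-7=15; pred: 20+7-4=23
Step 4: prey: 15+3-6=12; pred: 23+6-4=25

Answer: 12 25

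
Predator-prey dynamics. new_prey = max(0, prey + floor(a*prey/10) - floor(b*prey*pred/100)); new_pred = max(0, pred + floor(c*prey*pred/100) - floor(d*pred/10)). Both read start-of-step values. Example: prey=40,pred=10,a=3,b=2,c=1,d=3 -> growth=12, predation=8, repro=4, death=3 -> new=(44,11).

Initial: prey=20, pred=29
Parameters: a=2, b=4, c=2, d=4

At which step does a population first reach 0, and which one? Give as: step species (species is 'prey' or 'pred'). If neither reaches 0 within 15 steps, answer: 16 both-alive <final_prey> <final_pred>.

Answer: 2 prey

Derivation:
Step 1: prey: 20+4-23=1; pred: 29+11-11=29
Step 2: prey: 1+0-1=0; pred: 29+0-11=18
First extinction: prey at step 2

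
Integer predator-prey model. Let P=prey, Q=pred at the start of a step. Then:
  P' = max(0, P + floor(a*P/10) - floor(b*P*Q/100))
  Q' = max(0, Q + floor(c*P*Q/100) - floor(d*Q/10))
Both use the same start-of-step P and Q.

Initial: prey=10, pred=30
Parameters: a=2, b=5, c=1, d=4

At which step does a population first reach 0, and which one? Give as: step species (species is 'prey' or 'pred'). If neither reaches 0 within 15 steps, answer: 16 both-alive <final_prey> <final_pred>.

Answer: 1 prey

Derivation:
Step 1: prey: 10+2-15=0; pred: 30+3-12=21
First extinction: prey at step 1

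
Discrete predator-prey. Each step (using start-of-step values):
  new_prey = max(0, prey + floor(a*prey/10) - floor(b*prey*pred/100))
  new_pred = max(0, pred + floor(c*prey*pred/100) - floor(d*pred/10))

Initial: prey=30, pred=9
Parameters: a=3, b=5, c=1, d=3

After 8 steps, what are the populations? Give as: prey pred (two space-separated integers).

Answer: 17 6

Derivation:
Step 1: prey: 30+9-13=26; pred: 9+2-2=9
Step 2: prey: 26+7-11=22; pred: 9+2-2=9
Step 3: prey: 22+6-9=19; pred: 9+1-2=8
Step 4: prey: 19+5-7=17; pred: 8+1-2=7
Step 5: prey: 17+5-5=17; pred: 7+1-2=6
Step 6: prey: 17+5-5=17; pred: 6+1-1=6
Step 7: prey: 17+5-5=17; pred: 6+1-1=6
Step 8: prey: 17+5-5=17; pred: 6+1-1=6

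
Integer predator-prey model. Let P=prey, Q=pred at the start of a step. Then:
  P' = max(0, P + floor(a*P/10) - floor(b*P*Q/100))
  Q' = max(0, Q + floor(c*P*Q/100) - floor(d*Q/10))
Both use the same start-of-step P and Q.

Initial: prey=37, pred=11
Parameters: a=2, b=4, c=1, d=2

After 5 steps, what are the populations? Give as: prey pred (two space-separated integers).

Step 1: prey: 37+7-16=28; pred: 11+4-2=13
Step 2: prey: 28+5-14=19; pred: 13+3-2=14
Step 3: prey: 19+3-10=12; pred: 14+2-2=14
Step 4: prey: 12+2-6=8; pred: 14+1-2=13
Step 5: prey: 8+1-4=5; pred: 13+1-2=12

Answer: 5 12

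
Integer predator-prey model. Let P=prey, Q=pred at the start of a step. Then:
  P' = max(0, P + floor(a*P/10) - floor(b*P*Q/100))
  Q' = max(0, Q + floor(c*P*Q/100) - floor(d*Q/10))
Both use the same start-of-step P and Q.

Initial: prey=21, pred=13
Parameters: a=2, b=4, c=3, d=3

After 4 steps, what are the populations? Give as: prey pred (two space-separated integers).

Step 1: prey: 21+4-10=15; pred: 13+8-3=18
Step 2: prey: 15+3-10=8; pred: 18+8-5=21
Step 3: prey: 8+1-6=3; pred: 21+5-6=20
Step 4: prey: 3+0-2=1; pred: 20+1-6=15

Answer: 1 15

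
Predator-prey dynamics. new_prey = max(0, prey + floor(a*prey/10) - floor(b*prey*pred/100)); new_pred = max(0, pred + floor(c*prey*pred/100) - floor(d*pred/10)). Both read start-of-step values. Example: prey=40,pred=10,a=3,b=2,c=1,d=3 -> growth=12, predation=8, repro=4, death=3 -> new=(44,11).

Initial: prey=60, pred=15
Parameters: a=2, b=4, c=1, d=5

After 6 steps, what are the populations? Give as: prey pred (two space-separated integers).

Step 1: prey: 60+12-36=36; pred: 15+9-7=17
Step 2: prey: 36+7-24=19; pred: 17+6-8=15
Step 3: prey: 19+3-11=11; pred: 15+2-7=10
Step 4: prey: 11+2-4=9; pred: 10+1-5=6
Step 5: prey: 9+1-2=8; pred: 6+0-3=3
Step 6: prey: 8+1-0=9; pred: 3+0-1=2

Answer: 9 2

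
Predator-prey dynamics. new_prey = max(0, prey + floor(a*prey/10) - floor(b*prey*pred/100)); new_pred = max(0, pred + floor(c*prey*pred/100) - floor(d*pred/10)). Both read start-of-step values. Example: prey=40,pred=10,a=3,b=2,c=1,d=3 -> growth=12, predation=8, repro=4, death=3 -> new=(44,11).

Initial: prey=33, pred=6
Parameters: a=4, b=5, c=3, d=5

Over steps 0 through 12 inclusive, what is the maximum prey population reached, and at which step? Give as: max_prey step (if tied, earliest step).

Answer: 37 1

Derivation:
Step 1: prey: 33+13-9=37; pred: 6+5-3=8
Step 2: prey: 37+14-14=37; pred: 8+8-4=12
Step 3: prey: 37+14-22=29; pred: 12+13-6=19
Step 4: prey: 29+11-27=13; pred: 19+16-9=26
Step 5: prey: 13+5-16=2; pred: 26+10-13=23
Step 6: prey: 2+0-2=0; pred: 23+1-11=13
Step 7: prey: 0+0-0=0; pred: 13+0-6=7
Step 8: prey: 0+0-0=0; pred: 7+0-3=4
Step 9: prey: 0+0-0=0; pred: 4+0-2=2
Step 10: prey: 0+0-0=0; pred: 2+0-1=1
Step 11: prey: 0+0-0=0; pred: 1+0-0=1
Step 12: prey: 0+0-0=0; pred: 1+0-0=1
Max prey = 37 at step 1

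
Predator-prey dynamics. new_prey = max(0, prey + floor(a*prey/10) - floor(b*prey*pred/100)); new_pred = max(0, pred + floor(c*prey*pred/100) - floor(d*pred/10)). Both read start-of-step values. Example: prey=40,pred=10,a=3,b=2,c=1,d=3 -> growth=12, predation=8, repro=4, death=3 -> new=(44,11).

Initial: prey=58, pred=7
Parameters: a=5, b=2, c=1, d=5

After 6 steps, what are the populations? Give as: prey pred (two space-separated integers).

Answer: 47 124

Derivation:
Step 1: prey: 58+29-8=79; pred: 7+4-3=8
Step 2: prey: 79+39-12=106; pred: 8+6-4=10
Step 3: prey: 106+53-21=138; pred: 10+10-5=15
Step 4: prey: 138+69-41=166; pred: 15+20-7=28
Step 5: prey: 166+83-92=157; pred: 28+46-14=60
Step 6: prey: 157+78-188=47; pred: 60+94-30=124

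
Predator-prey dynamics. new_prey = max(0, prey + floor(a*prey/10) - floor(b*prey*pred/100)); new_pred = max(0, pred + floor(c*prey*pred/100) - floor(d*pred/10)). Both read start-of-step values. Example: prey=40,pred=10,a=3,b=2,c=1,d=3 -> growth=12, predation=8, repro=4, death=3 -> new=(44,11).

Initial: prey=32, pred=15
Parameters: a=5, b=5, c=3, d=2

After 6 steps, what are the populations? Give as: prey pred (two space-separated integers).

Answer: 0 20

Derivation:
Step 1: prey: 32+16-24=24; pred: 15+14-3=26
Step 2: prey: 24+12-31=5; pred: 26+18-5=39
Step 3: prey: 5+2-9=0; pred: 39+5-7=37
Step 4: prey: 0+0-0=0; pred: 37+0-7=30
Step 5: prey: 0+0-0=0; pred: 30+0-6=24
Step 6: prey: 0+0-0=0; pred: 24+0-4=20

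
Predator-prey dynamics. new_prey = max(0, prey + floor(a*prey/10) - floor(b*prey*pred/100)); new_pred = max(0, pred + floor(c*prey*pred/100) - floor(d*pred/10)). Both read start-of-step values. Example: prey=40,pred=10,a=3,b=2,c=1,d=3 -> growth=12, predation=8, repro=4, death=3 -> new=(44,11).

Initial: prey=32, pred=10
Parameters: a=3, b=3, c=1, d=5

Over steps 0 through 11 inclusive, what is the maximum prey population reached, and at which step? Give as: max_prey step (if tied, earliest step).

Step 1: prey: 32+9-9=32; pred: 10+3-5=8
Step 2: prey: 32+9-7=34; pred: 8+2-4=6
Step 3: prey: 34+10-6=38; pred: 6+2-3=5
Step 4: prey: 38+11-5=44; pred: 5+1-2=4
Step 5: prey: 44+13-5=52; pred: 4+1-2=3
Step 6: prey: 52+15-4=63; pred: 3+1-1=3
Step 7: prey: 63+18-5=76; pred: 3+1-1=3
Step 8: prey: 76+22-6=92; pred: 3+2-1=4
Step 9: prey: 92+27-11=108; pred: 4+3-2=5
Step 10: prey: 108+32-16=124; pred: 5+5-2=8
Step 11: prey: 124+37-29=132; pred: 8+9-4=13
Max prey = 132 at step 11

Answer: 132 11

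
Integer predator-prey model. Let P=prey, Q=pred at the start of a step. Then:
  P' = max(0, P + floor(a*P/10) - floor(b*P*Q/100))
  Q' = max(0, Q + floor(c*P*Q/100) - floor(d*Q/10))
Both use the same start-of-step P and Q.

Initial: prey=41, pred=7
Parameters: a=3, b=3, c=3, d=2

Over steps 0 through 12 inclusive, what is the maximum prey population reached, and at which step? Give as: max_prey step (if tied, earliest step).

Answer: 45 1

Derivation:
Step 1: prey: 41+12-8=45; pred: 7+8-1=14
Step 2: prey: 45+13-18=40; pred: 14+18-2=30
Step 3: prey: 40+12-36=16; pred: 30+36-6=60
Step 4: prey: 16+4-28=0; pred: 60+28-12=76
Step 5: prey: 0+0-0=0; pred: 76+0-15=61
Step 6: prey: 0+0-0=0; pred: 61+0-12=49
Step 7: prey: 0+0-0=0; pred: 49+0-9=40
Step 8: prey: 0+0-0=0; pred: 40+0-8=32
Step 9: prey: 0+0-0=0; pred: 32+0-6=26
Step 10: prey: 0+0-0=0; pred: 26+0-5=21
Step 11: prey: 0+0-0=0; pred: 21+0-4=17
Step 12: prey: 0+0-0=0; pred: 17+0-3=14
Max prey = 45 at step 1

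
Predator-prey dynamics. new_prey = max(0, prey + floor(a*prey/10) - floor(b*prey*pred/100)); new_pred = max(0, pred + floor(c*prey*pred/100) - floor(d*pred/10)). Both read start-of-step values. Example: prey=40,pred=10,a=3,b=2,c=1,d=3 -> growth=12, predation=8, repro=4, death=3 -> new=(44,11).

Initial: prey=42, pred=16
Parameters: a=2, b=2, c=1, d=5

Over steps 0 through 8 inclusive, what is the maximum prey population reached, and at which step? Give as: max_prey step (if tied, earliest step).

Answer: 47 8

Derivation:
Step 1: prey: 42+8-13=37; pred: 16+6-8=14
Step 2: prey: 37+7-10=34; pred: 14+5-7=12
Step 3: prey: 34+6-8=32; pred: 12+4-6=10
Step 4: prey: 32+6-6=32; pred: 10+3-5=8
Step 5: prey: 32+6-5=33; pred: 8+2-4=6
Step 6: prey: 33+6-3=36; pred: 6+1-3=4
Step 7: prey: 36+7-2=41; pred: 4+1-2=3
Step 8: prey: 41+8-2=47; pred: 3+1-1=3
Max prey = 47 at step 8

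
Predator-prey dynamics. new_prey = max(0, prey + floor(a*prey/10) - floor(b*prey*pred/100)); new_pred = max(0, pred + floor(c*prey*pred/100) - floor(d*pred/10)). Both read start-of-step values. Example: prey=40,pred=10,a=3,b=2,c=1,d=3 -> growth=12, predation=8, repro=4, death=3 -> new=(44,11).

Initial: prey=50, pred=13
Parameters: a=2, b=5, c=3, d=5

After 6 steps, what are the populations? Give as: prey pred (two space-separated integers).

Answer: 0 3

Derivation:
Step 1: prey: 50+10-32=28; pred: 13+19-6=26
Step 2: prey: 28+5-36=0; pred: 26+21-13=34
Step 3: prey: 0+0-0=0; pred: 34+0-17=17
Step 4: prey: 0+0-0=0; pred: 17+0-8=9
Step 5: prey: 0+0-0=0; pred: 9+0-4=5
Step 6: prey: 0+0-0=0; pred: 5+0-2=3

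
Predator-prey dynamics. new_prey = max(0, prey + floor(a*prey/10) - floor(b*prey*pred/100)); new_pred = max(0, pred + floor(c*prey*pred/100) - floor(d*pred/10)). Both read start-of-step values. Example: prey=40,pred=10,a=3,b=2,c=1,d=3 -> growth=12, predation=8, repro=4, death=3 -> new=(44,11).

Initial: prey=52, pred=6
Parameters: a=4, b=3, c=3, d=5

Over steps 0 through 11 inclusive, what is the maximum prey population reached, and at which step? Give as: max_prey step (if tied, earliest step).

Step 1: prey: 52+20-9=63; pred: 6+9-3=12
Step 2: prey: 63+25-22=66; pred: 12+22-6=28
Step 3: prey: 66+26-55=37; pred: 28+55-14=69
Step 4: prey: 37+14-76=0; pred: 69+76-34=111
Step 5: prey: 0+0-0=0; pred: 111+0-55=56
Step 6: prey: 0+0-0=0; pred: 56+0-28=28
Step 7: prey: 0+0-0=0; pred: 28+0-14=14
Step 8: prey: 0+0-0=0; pred: 14+0-7=7
Step 9: prey: 0+0-0=0; pred: 7+0-3=4
Step 10: prey: 0+0-0=0; pred: 4+0-2=2
Step 11: prey: 0+0-0=0; pred: 2+0-1=1
Max prey = 66 at step 2

Answer: 66 2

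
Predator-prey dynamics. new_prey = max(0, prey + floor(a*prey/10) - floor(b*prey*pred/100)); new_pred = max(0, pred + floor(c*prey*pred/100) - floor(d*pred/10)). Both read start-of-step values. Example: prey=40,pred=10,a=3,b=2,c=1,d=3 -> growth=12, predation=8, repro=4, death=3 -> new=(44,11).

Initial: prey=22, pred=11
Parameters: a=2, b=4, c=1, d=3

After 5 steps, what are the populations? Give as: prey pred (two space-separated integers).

Answer: 11 4

Derivation:
Step 1: prey: 22+4-9=17; pred: 11+2-3=10
Step 2: prey: 17+3-6=14; pred: 10+1-3=8
Step 3: prey: 14+2-4=12; pred: 8+1-2=7
Step 4: prey: 12+2-3=11; pred: 7+0-2=5
Step 5: prey: 11+2-2=11; pred: 5+0-1=4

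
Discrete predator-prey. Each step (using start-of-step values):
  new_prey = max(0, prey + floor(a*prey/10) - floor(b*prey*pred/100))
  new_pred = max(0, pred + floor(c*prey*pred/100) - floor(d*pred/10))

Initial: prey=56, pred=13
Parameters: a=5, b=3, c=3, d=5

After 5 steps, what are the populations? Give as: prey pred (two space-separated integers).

Answer: 0 29

Derivation:
Step 1: prey: 56+28-21=63; pred: 13+21-6=28
Step 2: prey: 63+31-52=42; pred: 28+52-14=66
Step 3: prey: 42+21-83=0; pred: 66+83-33=116
Step 4: prey: 0+0-0=0; pred: 116+0-58=58
Step 5: prey: 0+0-0=0; pred: 58+0-29=29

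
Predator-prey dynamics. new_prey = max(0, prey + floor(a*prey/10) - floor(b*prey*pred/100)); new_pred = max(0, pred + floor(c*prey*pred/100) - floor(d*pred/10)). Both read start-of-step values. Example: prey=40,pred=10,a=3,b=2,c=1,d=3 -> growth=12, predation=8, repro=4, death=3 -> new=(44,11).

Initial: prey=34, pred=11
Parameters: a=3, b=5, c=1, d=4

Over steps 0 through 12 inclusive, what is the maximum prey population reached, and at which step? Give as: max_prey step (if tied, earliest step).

Step 1: prey: 34+10-18=26; pred: 11+3-4=10
Step 2: prey: 26+7-13=20; pred: 10+2-4=8
Step 3: prey: 20+6-8=18; pred: 8+1-3=6
Step 4: prey: 18+5-5=18; pred: 6+1-2=5
Step 5: prey: 18+5-4=19; pred: 5+0-2=3
Step 6: prey: 19+5-2=22; pred: 3+0-1=2
Step 7: prey: 22+6-2=26; pred: 2+0-0=2
Step 8: prey: 26+7-2=31; pred: 2+0-0=2
Step 9: prey: 31+9-3=37; pred: 2+0-0=2
Step 10: prey: 37+11-3=45; pred: 2+0-0=2
Step 11: prey: 45+13-4=54; pred: 2+0-0=2
Step 12: prey: 54+16-5=65; pred: 2+1-0=3
Max prey = 65 at step 12

Answer: 65 12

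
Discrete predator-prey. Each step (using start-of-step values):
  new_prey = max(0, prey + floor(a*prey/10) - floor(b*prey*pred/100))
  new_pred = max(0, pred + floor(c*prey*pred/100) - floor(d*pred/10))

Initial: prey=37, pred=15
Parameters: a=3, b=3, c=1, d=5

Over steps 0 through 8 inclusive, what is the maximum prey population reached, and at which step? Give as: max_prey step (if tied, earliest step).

Step 1: prey: 37+11-16=32; pred: 15+5-7=13
Step 2: prey: 32+9-12=29; pred: 13+4-6=11
Step 3: prey: 29+8-9=28; pred: 11+3-5=9
Step 4: prey: 28+8-7=29; pred: 9+2-4=7
Step 5: prey: 29+8-6=31; pred: 7+2-3=6
Step 6: prey: 31+9-5=35; pred: 6+1-3=4
Step 7: prey: 35+10-4=41; pred: 4+1-2=3
Step 8: prey: 41+12-3=50; pred: 3+1-1=3
Max prey = 50 at step 8

Answer: 50 8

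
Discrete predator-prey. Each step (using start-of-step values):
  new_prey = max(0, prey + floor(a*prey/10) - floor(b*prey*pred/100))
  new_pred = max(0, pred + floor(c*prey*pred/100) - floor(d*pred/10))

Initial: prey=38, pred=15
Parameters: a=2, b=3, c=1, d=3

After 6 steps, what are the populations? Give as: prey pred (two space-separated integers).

Step 1: prey: 38+7-17=28; pred: 15+5-4=16
Step 2: prey: 28+5-13=20; pred: 16+4-4=16
Step 3: prey: 20+4-9=15; pred: 16+3-4=15
Step 4: prey: 15+3-6=12; pred: 15+2-4=13
Step 5: prey: 12+2-4=10; pred: 13+1-3=11
Step 6: prey: 10+2-3=9; pred: 11+1-3=9

Answer: 9 9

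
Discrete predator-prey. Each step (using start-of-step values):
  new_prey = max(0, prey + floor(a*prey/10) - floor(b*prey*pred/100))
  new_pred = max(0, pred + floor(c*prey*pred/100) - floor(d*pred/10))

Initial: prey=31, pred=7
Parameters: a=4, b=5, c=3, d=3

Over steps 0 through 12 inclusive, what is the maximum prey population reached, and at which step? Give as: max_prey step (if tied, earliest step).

Answer: 33 1

Derivation:
Step 1: prey: 31+12-10=33; pred: 7+6-2=11
Step 2: prey: 33+13-18=28; pred: 11+10-3=18
Step 3: prey: 28+11-25=14; pred: 18+15-5=28
Step 4: prey: 14+5-19=0; pred: 28+11-8=31
Step 5: prey: 0+0-0=0; pred: 31+0-9=22
Step 6: prey: 0+0-0=0; pred: 22+0-6=16
Step 7: prey: 0+0-0=0; pred: 16+0-4=12
Step 8: prey: 0+0-0=0; pred: 12+0-3=9
Step 9: prey: 0+0-0=0; pred: 9+0-2=7
Step 10: prey: 0+0-0=0; pred: 7+0-2=5
Step 11: prey: 0+0-0=0; pred: 5+0-1=4
Step 12: prey: 0+0-0=0; pred: 4+0-1=3
Max prey = 33 at step 1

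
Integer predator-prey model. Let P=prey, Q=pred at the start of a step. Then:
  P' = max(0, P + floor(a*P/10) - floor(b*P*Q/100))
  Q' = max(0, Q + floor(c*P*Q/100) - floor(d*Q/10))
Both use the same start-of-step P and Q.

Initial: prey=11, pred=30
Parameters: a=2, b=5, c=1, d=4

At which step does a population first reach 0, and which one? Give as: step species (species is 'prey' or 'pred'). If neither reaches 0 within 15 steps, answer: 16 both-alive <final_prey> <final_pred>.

Answer: 1 prey

Derivation:
Step 1: prey: 11+2-16=0; pred: 30+3-12=21
First extinction: prey at step 1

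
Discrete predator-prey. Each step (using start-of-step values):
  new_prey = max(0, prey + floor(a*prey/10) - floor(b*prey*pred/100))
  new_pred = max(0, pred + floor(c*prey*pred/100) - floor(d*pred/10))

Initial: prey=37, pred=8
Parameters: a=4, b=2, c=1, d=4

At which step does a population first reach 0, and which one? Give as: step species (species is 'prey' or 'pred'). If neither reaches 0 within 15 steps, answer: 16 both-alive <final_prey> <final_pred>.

Answer: 9 prey

Derivation:
Step 1: prey: 37+14-5=46; pred: 8+2-3=7
Step 2: prey: 46+18-6=58; pred: 7+3-2=8
Step 3: prey: 58+23-9=72; pred: 8+4-3=9
Step 4: prey: 72+28-12=88; pred: 9+6-3=12
Step 5: prey: 88+35-21=102; pred: 12+10-4=18
Step 6: prey: 102+40-36=106; pred: 18+18-7=29
Step 7: prey: 106+42-61=87; pred: 29+30-11=48
Step 8: prey: 87+34-83=38; pred: 48+41-19=70
Step 9: prey: 38+15-53=0; pred: 70+26-28=68
First extinction: prey at step 9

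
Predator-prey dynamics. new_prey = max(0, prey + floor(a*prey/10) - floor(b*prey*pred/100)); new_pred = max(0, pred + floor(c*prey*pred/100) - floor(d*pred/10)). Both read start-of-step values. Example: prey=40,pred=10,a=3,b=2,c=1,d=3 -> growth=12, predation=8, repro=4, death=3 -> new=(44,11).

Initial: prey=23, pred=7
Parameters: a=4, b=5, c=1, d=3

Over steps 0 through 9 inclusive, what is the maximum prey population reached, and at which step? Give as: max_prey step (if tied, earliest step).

Answer: 45 9

Derivation:
Step 1: prey: 23+9-8=24; pred: 7+1-2=6
Step 2: prey: 24+9-7=26; pred: 6+1-1=6
Step 3: prey: 26+10-7=29; pred: 6+1-1=6
Step 4: prey: 29+11-8=32; pred: 6+1-1=6
Step 5: prey: 32+12-9=35; pred: 6+1-1=6
Step 6: prey: 35+14-10=39; pred: 6+2-1=7
Step 7: prey: 39+15-13=41; pred: 7+2-2=7
Step 8: prey: 41+16-14=43; pred: 7+2-2=7
Step 9: prey: 43+17-15=45; pred: 7+3-2=8
Max prey = 45 at step 9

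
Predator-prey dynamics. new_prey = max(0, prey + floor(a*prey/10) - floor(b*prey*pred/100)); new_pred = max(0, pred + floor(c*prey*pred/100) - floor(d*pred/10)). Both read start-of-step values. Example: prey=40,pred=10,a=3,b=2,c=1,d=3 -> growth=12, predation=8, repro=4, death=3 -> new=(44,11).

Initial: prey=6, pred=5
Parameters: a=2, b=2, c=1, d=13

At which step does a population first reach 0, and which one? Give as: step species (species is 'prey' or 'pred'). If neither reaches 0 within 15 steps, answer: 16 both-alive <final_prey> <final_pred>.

Step 1: prey: 6+1-0=7; pred: 5+0-6=0
First extinction: pred at step 1

Answer: 1 pred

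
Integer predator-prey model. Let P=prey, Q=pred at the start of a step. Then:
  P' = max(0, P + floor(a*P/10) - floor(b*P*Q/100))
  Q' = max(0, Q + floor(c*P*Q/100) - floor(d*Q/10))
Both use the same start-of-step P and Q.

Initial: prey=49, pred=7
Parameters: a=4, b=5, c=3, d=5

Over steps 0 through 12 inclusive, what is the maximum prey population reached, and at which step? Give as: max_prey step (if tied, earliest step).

Answer: 51 1

Derivation:
Step 1: prey: 49+19-17=51; pred: 7+10-3=14
Step 2: prey: 51+20-35=36; pred: 14+21-7=28
Step 3: prey: 36+14-50=0; pred: 28+30-14=44
Step 4: prey: 0+0-0=0; pred: 44+0-22=22
Step 5: prey: 0+0-0=0; pred: 22+0-11=11
Step 6: prey: 0+0-0=0; pred: 11+0-5=6
Step 7: prey: 0+0-0=0; pred: 6+0-3=3
Step 8: prey: 0+0-0=0; pred: 3+0-1=2
Step 9: prey: 0+0-0=0; pred: 2+0-1=1
Step 10: prey: 0+0-0=0; pred: 1+0-0=1
Step 11: prey: 0+0-0=0; pred: 1+0-0=1
Step 12: prey: 0+0-0=0; pred: 1+0-0=1
Max prey = 51 at step 1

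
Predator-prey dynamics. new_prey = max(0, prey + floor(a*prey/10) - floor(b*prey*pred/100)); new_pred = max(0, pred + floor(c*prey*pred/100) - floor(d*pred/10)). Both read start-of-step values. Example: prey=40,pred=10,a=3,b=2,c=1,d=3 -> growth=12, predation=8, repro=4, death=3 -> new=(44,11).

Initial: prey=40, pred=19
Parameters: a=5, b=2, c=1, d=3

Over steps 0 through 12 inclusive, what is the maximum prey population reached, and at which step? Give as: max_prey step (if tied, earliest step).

Answer: 50 3

Derivation:
Step 1: prey: 40+20-15=45; pred: 19+7-5=21
Step 2: prey: 45+22-18=49; pred: 21+9-6=24
Step 3: prey: 49+24-23=50; pred: 24+11-7=28
Step 4: prey: 50+25-28=47; pred: 28+14-8=34
Step 5: prey: 47+23-31=39; pred: 34+15-10=39
Step 6: prey: 39+19-30=28; pred: 39+15-11=43
Step 7: prey: 28+14-24=18; pred: 43+12-12=43
Step 8: prey: 18+9-15=12; pred: 43+7-12=38
Step 9: prey: 12+6-9=9; pred: 38+4-11=31
Step 10: prey: 9+4-5=8; pred: 31+2-9=24
Step 11: prey: 8+4-3=9; pred: 24+1-7=18
Step 12: prey: 9+4-3=10; pred: 18+1-5=14
Max prey = 50 at step 3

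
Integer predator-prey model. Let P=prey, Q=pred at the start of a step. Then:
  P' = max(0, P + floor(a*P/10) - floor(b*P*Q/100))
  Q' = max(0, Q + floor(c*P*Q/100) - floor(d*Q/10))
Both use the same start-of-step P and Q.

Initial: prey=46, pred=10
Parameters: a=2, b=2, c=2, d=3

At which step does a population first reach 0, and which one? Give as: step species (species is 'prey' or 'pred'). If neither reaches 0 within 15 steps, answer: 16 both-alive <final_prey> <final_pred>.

Step 1: prey: 46+9-9=46; pred: 10+9-3=16
Step 2: prey: 46+9-14=41; pred: 16+14-4=26
Step 3: prey: 41+8-21=28; pred: 26+21-7=40
Step 4: prey: 28+5-22=11; pred: 40+22-12=50
Step 5: prey: 11+2-11=2; pred: 50+11-15=46
Step 6: prey: 2+0-1=1; pred: 46+1-13=34
Step 7: prey: 1+0-0=1; pred: 34+0-10=24
Step 8: prey: 1+0-0=1; pred: 24+0-7=17
Step 9: prey: 1+0-0=1; pred: 17+0-5=12
Step 10: prey: 1+0-0=1; pred: 12+0-3=9
Step 11: prey: 1+0-0=1; pred: 9+0-2=7
Step 12: prey: 1+0-0=1; pred: 7+0-2=5
Step 13: prey: 1+0-0=1; pred: 5+0-1=4
Step 14: prey: 1+0-0=1; pred: 4+0-1=3
Step 15: prey: 1+0-0=1; pred: 3+0-0=3
No extinction within 15 steps

Answer: 16 both-alive 1 3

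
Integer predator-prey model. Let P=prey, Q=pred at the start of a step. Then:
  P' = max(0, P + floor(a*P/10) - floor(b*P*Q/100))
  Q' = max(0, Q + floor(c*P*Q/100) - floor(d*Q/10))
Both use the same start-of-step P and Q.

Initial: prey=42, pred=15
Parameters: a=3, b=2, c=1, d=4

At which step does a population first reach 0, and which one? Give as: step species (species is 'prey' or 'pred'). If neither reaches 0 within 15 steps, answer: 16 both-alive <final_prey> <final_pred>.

Step 1: prey: 42+12-12=42; pred: 15+6-6=15
Steps 2-15: state stable at prey=42, pred=15 (no change)
No extinction within 15 steps

Answer: 16 both-alive 42 15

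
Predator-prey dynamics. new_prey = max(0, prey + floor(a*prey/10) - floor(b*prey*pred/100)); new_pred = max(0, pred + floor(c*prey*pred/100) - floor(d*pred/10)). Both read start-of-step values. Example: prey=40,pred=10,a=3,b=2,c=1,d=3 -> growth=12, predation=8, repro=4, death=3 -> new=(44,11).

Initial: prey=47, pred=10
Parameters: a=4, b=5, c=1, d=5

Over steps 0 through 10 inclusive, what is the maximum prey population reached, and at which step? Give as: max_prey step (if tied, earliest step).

Answer: 81 10

Derivation:
Step 1: prey: 47+18-23=42; pred: 10+4-5=9
Step 2: prey: 42+16-18=40; pred: 9+3-4=8
Step 3: prey: 40+16-16=40; pred: 8+3-4=7
Step 4: prey: 40+16-14=42; pred: 7+2-3=6
Step 5: prey: 42+16-12=46; pred: 6+2-3=5
Step 6: prey: 46+18-11=53; pred: 5+2-2=5
Step 7: prey: 53+21-13=61; pred: 5+2-2=5
Step 8: prey: 61+24-15=70; pred: 5+3-2=6
Step 9: prey: 70+28-21=77; pred: 6+4-3=7
Step 10: prey: 77+30-26=81; pred: 7+5-3=9
Max prey = 81 at step 10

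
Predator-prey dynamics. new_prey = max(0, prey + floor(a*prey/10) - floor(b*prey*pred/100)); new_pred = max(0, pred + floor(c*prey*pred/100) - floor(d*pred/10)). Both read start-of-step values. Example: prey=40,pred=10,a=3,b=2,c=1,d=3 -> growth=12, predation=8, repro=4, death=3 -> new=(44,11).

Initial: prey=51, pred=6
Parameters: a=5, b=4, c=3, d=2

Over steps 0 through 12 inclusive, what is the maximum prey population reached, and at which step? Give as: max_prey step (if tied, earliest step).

Answer: 64 1

Derivation:
Step 1: prey: 51+25-12=64; pred: 6+9-1=14
Step 2: prey: 64+32-35=61; pred: 14+26-2=38
Step 3: prey: 61+30-92=0; pred: 38+69-7=100
Step 4: prey: 0+0-0=0; pred: 100+0-20=80
Step 5: prey: 0+0-0=0; pred: 80+0-16=64
Step 6: prey: 0+0-0=0; pred: 64+0-12=52
Step 7: prey: 0+0-0=0; pred: 52+0-10=42
Step 8: prey: 0+0-0=0; pred: 42+0-8=34
Step 9: prey: 0+0-0=0; pred: 34+0-6=28
Step 10: prey: 0+0-0=0; pred: 28+0-5=23
Step 11: prey: 0+0-0=0; pred: 23+0-4=19
Step 12: prey: 0+0-0=0; pred: 19+0-3=16
Max prey = 64 at step 1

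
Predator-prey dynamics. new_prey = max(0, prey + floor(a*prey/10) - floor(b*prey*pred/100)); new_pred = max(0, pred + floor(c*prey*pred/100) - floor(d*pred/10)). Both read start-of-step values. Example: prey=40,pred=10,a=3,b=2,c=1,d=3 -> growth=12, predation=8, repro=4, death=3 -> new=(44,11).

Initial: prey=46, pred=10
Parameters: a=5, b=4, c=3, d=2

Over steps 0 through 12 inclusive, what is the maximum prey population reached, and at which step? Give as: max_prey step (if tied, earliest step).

Answer: 51 1

Derivation:
Step 1: prey: 46+23-18=51; pred: 10+13-2=21
Step 2: prey: 51+25-42=34; pred: 21+32-4=49
Step 3: prey: 34+17-66=0; pred: 49+49-9=89
Step 4: prey: 0+0-0=0; pred: 89+0-17=72
Step 5: prey: 0+0-0=0; pred: 72+0-14=58
Step 6: prey: 0+0-0=0; pred: 58+0-11=47
Step 7: prey: 0+0-0=0; pred: 47+0-9=38
Step 8: prey: 0+0-0=0; pred: 38+0-7=31
Step 9: prey: 0+0-0=0; pred: 31+0-6=25
Step 10: prey: 0+0-0=0; pred: 25+0-5=20
Step 11: prey: 0+0-0=0; pred: 20+0-4=16
Step 12: prey: 0+0-0=0; pred: 16+0-3=13
Max prey = 51 at step 1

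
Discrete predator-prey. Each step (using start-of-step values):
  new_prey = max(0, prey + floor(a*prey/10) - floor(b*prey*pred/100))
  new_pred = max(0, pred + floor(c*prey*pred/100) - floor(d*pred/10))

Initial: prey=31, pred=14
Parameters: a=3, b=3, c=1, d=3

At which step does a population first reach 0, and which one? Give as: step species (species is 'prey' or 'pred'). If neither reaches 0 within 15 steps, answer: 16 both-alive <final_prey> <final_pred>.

Answer: 16 both-alive 42 7

Derivation:
Step 1: prey: 31+9-13=27; pred: 14+4-4=14
Step 2: prey: 27+8-11=24; pred: 14+3-4=13
Step 3: prey: 24+7-9=22; pred: 13+3-3=13
Step 4: prey: 22+6-8=20; pred: 13+2-3=12
Step 5: prey: 20+6-7=19; pred: 12+2-3=11
Step 6: prey: 19+5-6=18; pred: 11+2-3=10
Step 7: prey: 18+5-5=18; pred: 10+1-3=8
Step 8: prey: 18+5-4=19; pred: 8+1-2=7
Step 9: prey: 19+5-3=21; pred: 7+1-2=6
Step 10: prey: 21+6-3=24; pred: 6+1-1=6
Step 11: prey: 24+7-4=27; pred: 6+1-1=6
Step 12: prey: 27+8-4=31; pred: 6+1-1=6
Step 13: prey: 31+9-5=35; pred: 6+1-1=6
Step 14: prey: 35+10-6=39; pred: 6+2-1=7
Step 15: prey: 39+11-8=42; pred: 7+2-2=7
No extinction within 15 steps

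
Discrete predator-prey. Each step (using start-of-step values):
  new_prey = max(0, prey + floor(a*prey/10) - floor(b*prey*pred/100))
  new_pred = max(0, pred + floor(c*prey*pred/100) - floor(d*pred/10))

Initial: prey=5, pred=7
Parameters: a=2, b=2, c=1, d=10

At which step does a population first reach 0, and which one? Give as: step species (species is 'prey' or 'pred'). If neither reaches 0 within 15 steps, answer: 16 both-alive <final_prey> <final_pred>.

Step 1: prey: 5+1-0=6; pred: 7+0-7=0
First extinction: pred at step 1

Answer: 1 pred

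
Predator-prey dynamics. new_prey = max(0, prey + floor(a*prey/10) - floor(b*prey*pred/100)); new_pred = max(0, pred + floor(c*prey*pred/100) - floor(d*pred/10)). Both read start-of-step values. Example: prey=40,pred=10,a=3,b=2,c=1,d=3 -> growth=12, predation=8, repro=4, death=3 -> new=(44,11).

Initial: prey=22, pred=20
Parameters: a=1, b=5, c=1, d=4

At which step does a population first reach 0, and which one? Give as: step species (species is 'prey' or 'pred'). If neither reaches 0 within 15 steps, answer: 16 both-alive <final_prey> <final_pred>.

Answer: 16 both-alive 1 2

Derivation:
Step 1: prey: 22+2-22=2; pred: 20+4-8=16
Step 2: prey: 2+0-1=1; pred: 16+0-6=10
Step 3: prey: 1+0-0=1; pred: 10+0-4=6
Step 4: prey: 1+0-0=1; pred: 6+0-2=4
Step 5: prey: 1+0-0=1; pred: 4+0-1=3
Step 6: prey: 1+0-0=1; pred: 3+0-1=2
Step 7: prey: 1+0-0=1; pred: 2+0-0=2
Steps 8-15: state stable at prey=1, pred=2 (no change)
No extinction within 15 steps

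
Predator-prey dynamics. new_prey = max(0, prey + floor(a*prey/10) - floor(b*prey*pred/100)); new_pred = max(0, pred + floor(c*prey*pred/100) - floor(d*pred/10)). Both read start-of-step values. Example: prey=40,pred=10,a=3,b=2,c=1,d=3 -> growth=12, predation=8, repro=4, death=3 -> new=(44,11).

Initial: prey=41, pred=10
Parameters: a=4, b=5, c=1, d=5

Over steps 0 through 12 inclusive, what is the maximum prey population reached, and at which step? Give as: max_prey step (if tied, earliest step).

Step 1: prey: 41+16-20=37; pred: 10+4-5=9
Step 2: prey: 37+14-16=35; pred: 9+3-4=8
Step 3: prey: 35+14-14=35; pred: 8+2-4=6
Step 4: prey: 35+14-10=39; pred: 6+2-3=5
Step 5: prey: 39+15-9=45; pred: 5+1-2=4
Step 6: prey: 45+18-9=54; pred: 4+1-2=3
Step 7: prey: 54+21-8=67; pred: 3+1-1=3
Step 8: prey: 67+26-10=83; pred: 3+2-1=4
Step 9: prey: 83+33-16=100; pred: 4+3-2=5
Step 10: prey: 100+40-25=115; pred: 5+5-2=8
Step 11: prey: 115+46-46=115; pred: 8+9-4=13
Step 12: prey: 115+46-74=87; pred: 13+14-6=21
Max prey = 115 at step 10

Answer: 115 10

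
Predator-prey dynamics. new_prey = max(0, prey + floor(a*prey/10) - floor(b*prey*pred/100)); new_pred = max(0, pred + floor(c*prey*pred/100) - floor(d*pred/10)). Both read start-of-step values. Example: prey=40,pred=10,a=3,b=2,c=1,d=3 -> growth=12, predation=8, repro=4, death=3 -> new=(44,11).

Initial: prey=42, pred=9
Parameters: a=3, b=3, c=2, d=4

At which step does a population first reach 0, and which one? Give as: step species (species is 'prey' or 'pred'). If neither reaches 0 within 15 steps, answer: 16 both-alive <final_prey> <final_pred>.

Answer: 16 both-alive 2 2

Derivation:
Step 1: prey: 42+12-11=43; pred: 9+7-3=13
Step 2: prey: 43+12-16=39; pred: 13+11-5=19
Step 3: prey: 39+11-22=28; pred: 19+14-7=26
Step 4: prey: 28+8-21=15; pred: 26+14-10=30
Step 5: prey: 15+4-13=6; pred: 30+9-12=27
Step 6: prey: 6+1-4=3; pred: 27+3-10=20
Step 7: prey: 3+0-1=2; pred: 20+1-8=13
Step 8: prey: 2+0-0=2; pred: 13+0-5=8
Step 9: prey: 2+0-0=2; pred: 8+0-3=5
Step 10: prey: 2+0-0=2; pred: 5+0-2=3
Step 11: prey: 2+0-0=2; pred: 3+0-1=2
Step 12: prey: 2+0-0=2; pred: 2+0-0=2
Steps 13-15: state stable at prey=2, pred=2 (no change)
No extinction within 15 steps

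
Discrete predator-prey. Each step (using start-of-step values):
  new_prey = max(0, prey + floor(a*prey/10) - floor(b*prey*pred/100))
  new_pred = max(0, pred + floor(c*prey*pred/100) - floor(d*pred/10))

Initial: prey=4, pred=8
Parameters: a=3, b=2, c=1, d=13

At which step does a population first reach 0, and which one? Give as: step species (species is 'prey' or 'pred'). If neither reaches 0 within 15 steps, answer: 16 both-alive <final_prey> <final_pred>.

Step 1: prey: 4+1-0=5; pred: 8+0-10=0
First extinction: pred at step 1

Answer: 1 pred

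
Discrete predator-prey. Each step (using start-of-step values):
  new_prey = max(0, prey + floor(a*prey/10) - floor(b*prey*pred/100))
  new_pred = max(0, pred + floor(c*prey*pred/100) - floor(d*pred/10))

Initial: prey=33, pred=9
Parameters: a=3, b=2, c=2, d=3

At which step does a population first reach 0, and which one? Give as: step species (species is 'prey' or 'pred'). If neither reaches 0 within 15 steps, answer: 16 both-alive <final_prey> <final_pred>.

Answer: 16 both-alive 1 4

Derivation:
Step 1: prey: 33+9-5=37; pred: 9+5-2=12
Step 2: prey: 37+11-8=40; pred: 12+8-3=17
Step 3: prey: 40+12-13=39; pred: 17+13-5=25
Step 4: prey: 39+11-19=31; pred: 25+19-7=37
Step 5: prey: 31+9-22=18; pred: 37+22-11=48
Step 6: prey: 18+5-17=6; pred: 48+17-14=51
Step 7: prey: 6+1-6=1; pred: 51+6-15=42
Step 8: prey: 1+0-0=1; pred: 42+0-12=30
Step 9: prey: 1+0-0=1; pred: 30+0-9=21
Step 10: prey: 1+0-0=1; pred: 21+0-6=15
Step 11: prey: 1+0-0=1; pred: 15+0-4=11
Step 12: prey: 1+0-0=1; pred: 11+0-3=8
Step 13: prey: 1+0-0=1; pred: 8+0-2=6
Step 14: prey: 1+0-0=1; pred: 6+0-1=5
Step 15: prey: 1+0-0=1; pred: 5+0-1=4
No extinction within 15 steps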